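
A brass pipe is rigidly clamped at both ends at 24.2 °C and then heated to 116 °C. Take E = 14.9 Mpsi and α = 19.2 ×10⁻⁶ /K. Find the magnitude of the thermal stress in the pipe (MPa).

181 MPa

E = 14.9 Mpsi = 102.7 GPa.
ΔT = 91.80 K. Constrained thermal stress σ = E·α·ΔT = 102.7×10³ MPa × 19.2×10⁻⁶ × 91.80 = 181 MPa (compressive).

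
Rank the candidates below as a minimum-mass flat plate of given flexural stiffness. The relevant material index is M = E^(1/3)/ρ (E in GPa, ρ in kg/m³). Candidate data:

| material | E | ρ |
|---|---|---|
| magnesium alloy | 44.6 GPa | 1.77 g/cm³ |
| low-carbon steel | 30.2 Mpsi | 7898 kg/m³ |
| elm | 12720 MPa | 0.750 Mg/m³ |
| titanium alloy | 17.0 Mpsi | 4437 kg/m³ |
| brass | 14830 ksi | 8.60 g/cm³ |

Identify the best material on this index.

In SI units:
  magnesium alloy: E = 44.60 GPa, ρ = 1770 kg/m³
  low-carbon steel: E = 208.2 GPa, ρ = 7898 kg/m³
  elm: E = 12.72 GPa, ρ = 750.0 kg/m³
  titanium alloy: E = 117.2 GPa, ρ = 4437 kg/m³
  brass: E = 102.2 GPa, ρ = 8600 kg/m³
  elm: M = 3.11×10⁻³
  magnesium alloy: M = 2.00×10⁻³
  titanium alloy: M = 1.10×10⁻³
  low-carbon steel: M = 0.750×10⁻³
  brass: M = 0.544×10⁻³
Highest index: elm.

elm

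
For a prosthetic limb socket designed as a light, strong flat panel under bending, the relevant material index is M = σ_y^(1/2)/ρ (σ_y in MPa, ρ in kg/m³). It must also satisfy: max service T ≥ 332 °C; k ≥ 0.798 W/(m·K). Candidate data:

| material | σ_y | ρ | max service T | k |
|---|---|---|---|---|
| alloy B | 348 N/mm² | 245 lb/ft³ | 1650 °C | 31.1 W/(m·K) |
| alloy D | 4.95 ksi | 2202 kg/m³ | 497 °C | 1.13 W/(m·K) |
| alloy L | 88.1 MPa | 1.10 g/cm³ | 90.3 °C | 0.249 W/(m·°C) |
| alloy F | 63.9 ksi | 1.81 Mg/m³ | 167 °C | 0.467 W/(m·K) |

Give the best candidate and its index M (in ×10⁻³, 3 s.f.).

alloy B, M = 4.75×10⁻³

Screen on constraints: max service T ≥ 332 °C; k ≥ 0.798 W/(m·K). Survivors: alloy B, alloy D.
Putting every candidate on a common basis:
  alloy B: σ_y = 348.0 MPa, ρ = 3925 kg/m³
  alloy D: σ_y = 34.13 MPa, ρ = 2202 kg/m³
  alloy B: M = 4.75×10⁻³
  alloy D: M = 2.65×10⁻³
Alloy B ranks first.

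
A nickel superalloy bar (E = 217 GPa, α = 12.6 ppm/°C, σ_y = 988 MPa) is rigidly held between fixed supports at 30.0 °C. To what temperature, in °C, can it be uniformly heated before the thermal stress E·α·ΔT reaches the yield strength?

391 °C

E·α·ΔT = 988.0 MPa ⇒ ΔT = 988.0 / (217.0×10³ × 12.6×10⁻⁶) = 361.3 K.
T = 30.0 + 361.3 = 391.3 °C.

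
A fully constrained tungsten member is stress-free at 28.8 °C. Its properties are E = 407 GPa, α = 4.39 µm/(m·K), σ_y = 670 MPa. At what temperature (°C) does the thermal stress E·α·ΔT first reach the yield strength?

E·α·ΔT = 670.0 MPa ⇒ ΔT = 670.0 / (407.0×10³ × 4.39×10⁻⁶) = 375.0 K.
T = 28.8 + 375.0 = 403.8 °C.

404 °C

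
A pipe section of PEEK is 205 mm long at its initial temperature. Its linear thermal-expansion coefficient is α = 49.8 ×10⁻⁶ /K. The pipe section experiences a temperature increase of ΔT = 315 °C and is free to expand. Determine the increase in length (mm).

ΔL = α·L₀·ΔT = 49.8×10⁻⁶ × 205 mm × 315.0 K = 3.22 mm.

3.22 mm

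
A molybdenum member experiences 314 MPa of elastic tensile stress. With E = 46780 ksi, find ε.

E = 46780 ksi = 322.5 GPa = 322500 MPa.
ε = σ/E = 314 / 322500 = 9.74×10⁻⁴.

9.74×10⁻⁴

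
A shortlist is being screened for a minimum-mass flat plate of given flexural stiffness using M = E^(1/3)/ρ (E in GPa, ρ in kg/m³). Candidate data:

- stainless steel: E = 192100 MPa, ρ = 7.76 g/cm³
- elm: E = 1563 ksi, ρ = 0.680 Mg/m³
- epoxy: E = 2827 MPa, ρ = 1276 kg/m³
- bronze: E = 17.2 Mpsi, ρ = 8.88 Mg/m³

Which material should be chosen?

Normalizing units and computing the index:
  stainless steel: E = 192.1 GPa, ρ = 7760 kg/m³
  elm: E = 10.78 GPa, ρ = 680.0 kg/m³
  epoxy: E = 2.827 GPa, ρ = 1276 kg/m³
  bronze: E = 118.6 GPa, ρ = 8880 kg/m³
  elm: M = 3.25×10⁻³
  epoxy: M = 1.11×10⁻³
  stainless steel: M = 0.744×10⁻³
  bronze: M = 0.553×10⁻³
Elm ranks first.

elm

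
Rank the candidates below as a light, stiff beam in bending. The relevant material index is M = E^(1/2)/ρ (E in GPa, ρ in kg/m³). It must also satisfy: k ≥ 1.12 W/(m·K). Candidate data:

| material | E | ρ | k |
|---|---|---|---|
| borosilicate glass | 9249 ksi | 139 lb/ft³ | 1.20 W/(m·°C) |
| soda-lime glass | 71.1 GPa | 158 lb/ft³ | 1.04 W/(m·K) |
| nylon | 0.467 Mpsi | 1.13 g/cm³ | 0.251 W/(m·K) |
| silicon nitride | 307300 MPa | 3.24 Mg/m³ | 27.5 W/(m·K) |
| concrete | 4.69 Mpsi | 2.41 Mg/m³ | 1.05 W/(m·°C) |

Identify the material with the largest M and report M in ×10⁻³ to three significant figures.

Screen on constraints: k ≥ 1.12 W/(m·K). Survivors: borosilicate glass, silicon nitride.
Convert each candidate to consistent units, then evaluate M:
  borosilicate glass: E = 63.77 GPa, ρ = 2227 kg/m³
  silicon nitride: E = 307.3 GPa, ρ = 3240 kg/m³
  silicon nitride: M = 5.41×10⁻³
  borosilicate glass: M = 3.59×10⁻³
The maximum is for silicon nitride.

silicon nitride, M = 5.41×10⁻³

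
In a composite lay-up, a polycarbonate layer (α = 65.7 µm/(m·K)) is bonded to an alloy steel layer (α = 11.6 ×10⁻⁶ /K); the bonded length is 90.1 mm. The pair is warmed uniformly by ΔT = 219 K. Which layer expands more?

polycarbonate

α(polycarbonate) = 65.7×10⁻⁶/K vs α(alloy steel) = 11.6×10⁻⁶/K.
Higher α expands more for the same ΔT: polycarbonate.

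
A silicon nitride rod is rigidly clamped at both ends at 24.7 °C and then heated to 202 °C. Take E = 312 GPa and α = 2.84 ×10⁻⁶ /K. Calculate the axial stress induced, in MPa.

ΔT = 177.3 K. Constrained thermal stress σ = E·α·ΔT = 312.0×10³ MPa × 2.84×10⁻⁶ × 177.3 = 157 MPa (compressive).

157 MPa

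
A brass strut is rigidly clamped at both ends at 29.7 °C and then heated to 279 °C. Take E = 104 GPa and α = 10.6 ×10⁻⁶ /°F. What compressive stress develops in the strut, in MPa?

α = 10.6×10⁻⁶/°F × 9/5 = 19.1×10⁻⁶/K.
ΔT = 249.3 K. Constrained thermal stress σ = E·α·ΔT = 104.0×10³ MPa × 19.1×10⁻⁶ × 249.3 = 495 MPa (compressive).

495 MPa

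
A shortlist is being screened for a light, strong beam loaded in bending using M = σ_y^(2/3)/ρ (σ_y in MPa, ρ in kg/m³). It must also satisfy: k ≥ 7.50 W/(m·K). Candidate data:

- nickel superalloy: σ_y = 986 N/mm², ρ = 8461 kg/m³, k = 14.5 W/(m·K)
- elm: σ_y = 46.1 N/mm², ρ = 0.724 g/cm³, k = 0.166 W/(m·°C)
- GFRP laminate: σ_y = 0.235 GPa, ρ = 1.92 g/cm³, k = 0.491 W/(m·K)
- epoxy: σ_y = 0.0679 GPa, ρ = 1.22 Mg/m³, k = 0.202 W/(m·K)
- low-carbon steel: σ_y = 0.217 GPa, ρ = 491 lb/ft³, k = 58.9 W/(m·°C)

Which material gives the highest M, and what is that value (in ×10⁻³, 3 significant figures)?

Screen on constraints: k ≥ 7.50 W/(m·K). Survivors: nickel superalloy, low-carbon steel.
Putting every candidate on a common basis:
  nickel superalloy: σ_y = 986.0 MPa, ρ = 8461 kg/m³
  low-carbon steel: σ_y = 217.0 MPa, ρ = 7865 kg/m³
  nickel superalloy: M = 11.7×10⁻³
  low-carbon steel: M = 4.59×10⁻³
Highest index: nickel superalloy.

nickel superalloy, M = 11.7×10⁻³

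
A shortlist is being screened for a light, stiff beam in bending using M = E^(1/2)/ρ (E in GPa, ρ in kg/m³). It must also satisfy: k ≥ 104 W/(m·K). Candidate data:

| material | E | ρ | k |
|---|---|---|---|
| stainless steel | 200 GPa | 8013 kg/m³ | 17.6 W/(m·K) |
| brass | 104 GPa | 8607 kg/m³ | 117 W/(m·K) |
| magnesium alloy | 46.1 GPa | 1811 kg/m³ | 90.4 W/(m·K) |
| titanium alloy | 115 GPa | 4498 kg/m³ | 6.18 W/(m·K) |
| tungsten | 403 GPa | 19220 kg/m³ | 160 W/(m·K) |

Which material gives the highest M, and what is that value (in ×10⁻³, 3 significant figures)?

brass, M = 1.18×10⁻³

Screen on constraints: k ≥ 104 W/(m·K). Survivors: brass, tungsten.
Per-candidate index values:
  brass: M = 1.18×10⁻³
  tungsten: M = 1.04×10⁻³
Brass ranks first.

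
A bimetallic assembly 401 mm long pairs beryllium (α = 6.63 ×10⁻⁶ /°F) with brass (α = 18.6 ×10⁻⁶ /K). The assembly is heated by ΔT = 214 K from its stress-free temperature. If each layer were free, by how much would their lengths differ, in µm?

beryllium: α = 6.63×10⁻⁶/°F × 9/5 = 11.9×10⁻⁶/K.
Δα = |11.9 − 18.6|×10⁻⁶/K = 6.67×10⁻⁶/K.
ΔL_mismatch = Δα·L·ΔT = 6.67×10⁻⁶ × 401.0 mm × 214.0 K = 572 µm.

572 µm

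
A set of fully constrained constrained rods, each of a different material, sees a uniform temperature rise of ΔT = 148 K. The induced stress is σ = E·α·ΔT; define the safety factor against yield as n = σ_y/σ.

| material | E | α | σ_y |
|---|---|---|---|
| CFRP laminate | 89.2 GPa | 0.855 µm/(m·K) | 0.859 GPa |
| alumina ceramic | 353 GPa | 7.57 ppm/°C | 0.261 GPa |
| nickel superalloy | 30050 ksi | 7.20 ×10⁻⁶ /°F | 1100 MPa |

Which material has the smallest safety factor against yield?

Per material, after unit conversion:
  CFRP laminate: E = 89.20, α = 0.855, σ_y = 859.0 → σ = 11.3 MPa, n = 76.1
  alumina ceramic: E = 353.0, α = 7.57, σ_y = 261.0 → σ = 395 MPa, n = 0.660
  nickel superalloy: E = 207.2, α = 13.0, σ_y = 1100 → σ = 397 MPa, n = 2.77
Alumina ceramic has the lowest safety factor, n = 0.660.

alumina ceramic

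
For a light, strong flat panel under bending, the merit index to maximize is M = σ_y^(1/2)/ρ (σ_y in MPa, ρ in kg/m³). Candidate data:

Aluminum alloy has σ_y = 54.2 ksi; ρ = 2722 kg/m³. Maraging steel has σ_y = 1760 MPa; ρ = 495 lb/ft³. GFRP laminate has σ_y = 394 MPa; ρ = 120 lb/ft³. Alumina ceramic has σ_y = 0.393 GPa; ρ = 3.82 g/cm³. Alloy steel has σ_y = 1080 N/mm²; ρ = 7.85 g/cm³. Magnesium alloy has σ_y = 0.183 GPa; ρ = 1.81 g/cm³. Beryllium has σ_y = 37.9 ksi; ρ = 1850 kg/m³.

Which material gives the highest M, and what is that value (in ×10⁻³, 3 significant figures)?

Putting every candidate on a common basis:
  aluminum alloy: σ_y = 373.7 MPa, ρ = 2722 kg/m³
  maraging steel: σ_y = 1760 MPa, ρ = 7929 kg/m³
  GFRP laminate: σ_y = 394.0 MPa, ρ = 1922 kg/m³
  alumina ceramic: σ_y = 393.0 MPa, ρ = 3820 kg/m³
  alloy steel: σ_y = 1080 MPa, ρ = 7850 kg/m³
  magnesium alloy: σ_y = 183.0 MPa, ρ = 1810 kg/m³
  beryllium: σ_y = 261.3 MPa, ρ = 1850 kg/m³
  GFRP laminate: M = 10.3×10⁻³
  beryllium: M = 8.74×10⁻³
  magnesium alloy: M = 7.47×10⁻³
  aluminum alloy: M = 7.10×10⁻³
  maraging steel: M = 5.29×10⁻³
  alumina ceramic: M = 5.19×10⁻³
  alloy steel: M = 4.19×10⁻³
Highest index: GFRP laminate.

GFRP laminate, M = 10.3×10⁻³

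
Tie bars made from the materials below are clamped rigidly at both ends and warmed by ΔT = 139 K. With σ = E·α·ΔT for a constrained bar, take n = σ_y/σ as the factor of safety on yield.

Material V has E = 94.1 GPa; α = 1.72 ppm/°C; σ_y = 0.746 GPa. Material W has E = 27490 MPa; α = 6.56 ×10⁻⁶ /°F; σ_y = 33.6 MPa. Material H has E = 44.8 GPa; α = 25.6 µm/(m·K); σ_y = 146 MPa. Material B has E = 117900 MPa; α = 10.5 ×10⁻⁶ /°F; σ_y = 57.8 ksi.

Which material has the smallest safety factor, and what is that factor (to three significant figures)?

material W, n = 0.745

In consistent units (E in GPa, α in ×10⁻⁶/K, σ_y in MPa):
  material V: E = 94.10, α = 1.72, σ_y = 746.0 → σ = 22.5 MPa, n = 33.2
  material W: E = 27.49, α = 11.8, σ_y = 33.60 → σ = 45.1 MPa, n = 0.745
  material H: E = 44.80, α = 25.6, σ_y = 146.0 → σ = 159 MPa, n = 0.916
  material B: E = 117.9, α = 18.9, σ_y = 398.5 → σ = 310 MPa, n = 1.29
Smallest n: material W with n = 0.745.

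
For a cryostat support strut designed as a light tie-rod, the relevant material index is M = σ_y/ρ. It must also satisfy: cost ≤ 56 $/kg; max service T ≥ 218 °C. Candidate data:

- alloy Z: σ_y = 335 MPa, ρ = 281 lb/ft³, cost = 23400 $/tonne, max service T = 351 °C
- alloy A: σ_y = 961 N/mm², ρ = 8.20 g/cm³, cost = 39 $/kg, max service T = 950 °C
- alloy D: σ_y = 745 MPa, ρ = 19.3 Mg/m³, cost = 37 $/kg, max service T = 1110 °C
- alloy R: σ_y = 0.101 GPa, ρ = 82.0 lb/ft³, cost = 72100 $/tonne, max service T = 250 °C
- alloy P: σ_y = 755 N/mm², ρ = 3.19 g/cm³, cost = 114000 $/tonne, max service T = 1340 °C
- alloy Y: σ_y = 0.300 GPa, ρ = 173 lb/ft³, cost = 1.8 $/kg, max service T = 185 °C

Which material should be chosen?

alloy A

Screen on constraints: cost ≤ 56 $/kg; max service T ≥ 218 °C. Survivors: alloy Z, alloy A, alloy D.
Putting every candidate on a common basis:
  alloy Z: σ_y = 335.0 MPa, ρ = 4501 kg/m³
  alloy A: σ_y = 961.0 MPa, ρ = 8200 kg/m³
  alloy D: σ_y = 745.0 MPa, ρ = 19300 kg/m³
  alloy A: M = 117 kN·m/kg
  alloy Z: M = 74.4 kN·m/kg
  alloy D: M = 38.6 kN·m/kg
Alloy A has the largest M.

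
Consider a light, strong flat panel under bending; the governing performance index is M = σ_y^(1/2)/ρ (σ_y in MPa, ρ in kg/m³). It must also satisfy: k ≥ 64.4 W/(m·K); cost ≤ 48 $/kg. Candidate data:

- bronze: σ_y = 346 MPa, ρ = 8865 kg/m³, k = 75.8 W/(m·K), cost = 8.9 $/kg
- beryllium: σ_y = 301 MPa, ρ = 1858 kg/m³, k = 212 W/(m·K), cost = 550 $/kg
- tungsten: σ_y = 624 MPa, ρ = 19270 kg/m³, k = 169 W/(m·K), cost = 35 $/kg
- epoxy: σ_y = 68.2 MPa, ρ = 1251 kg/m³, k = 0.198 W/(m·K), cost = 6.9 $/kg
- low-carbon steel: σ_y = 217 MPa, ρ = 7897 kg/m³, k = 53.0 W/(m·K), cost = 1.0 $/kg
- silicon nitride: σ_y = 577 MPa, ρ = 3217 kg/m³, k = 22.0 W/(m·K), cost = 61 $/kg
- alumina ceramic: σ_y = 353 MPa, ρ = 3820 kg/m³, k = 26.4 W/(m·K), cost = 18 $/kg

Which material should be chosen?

bronze

Screen on constraints: k ≥ 64.4 W/(m·K); cost ≤ 48 $/kg. Survivors: bronze, tungsten.
Evaluate M for each candidate:
  bronze: M = 2.10×10⁻³
  tungsten: M = 1.30×10⁻³
Highest index: bronze.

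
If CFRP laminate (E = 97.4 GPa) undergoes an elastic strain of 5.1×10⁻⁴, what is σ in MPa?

σ = E·ε = 97400 MPa × 5.1×10⁻⁴ = 49.7 MPa.

49.7 MPa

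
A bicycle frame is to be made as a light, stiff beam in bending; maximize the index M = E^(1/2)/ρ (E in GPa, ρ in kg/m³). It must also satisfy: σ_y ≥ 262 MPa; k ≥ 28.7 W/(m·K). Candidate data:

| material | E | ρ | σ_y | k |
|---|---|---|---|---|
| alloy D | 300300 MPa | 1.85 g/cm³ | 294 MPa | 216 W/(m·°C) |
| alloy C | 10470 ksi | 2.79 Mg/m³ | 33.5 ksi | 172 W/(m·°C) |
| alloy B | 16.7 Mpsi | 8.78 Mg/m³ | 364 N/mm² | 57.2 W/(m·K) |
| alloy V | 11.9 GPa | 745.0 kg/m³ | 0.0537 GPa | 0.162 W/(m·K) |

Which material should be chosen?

Screen on constraints: σ_y ≥ 262 MPa; k ≥ 28.7 W/(m·K). Survivors: alloy D, alloy B.
In SI units:
  alloy D: E = 300.3 GPa, ρ = 1850 kg/m³
  alloy B: E = 115.1 GPa, ρ = 8780 kg/m³
  alloy D: M = 9.37×10⁻³
  alloy B: M = 1.22×10⁻³
Highest index: alloy D.

alloy D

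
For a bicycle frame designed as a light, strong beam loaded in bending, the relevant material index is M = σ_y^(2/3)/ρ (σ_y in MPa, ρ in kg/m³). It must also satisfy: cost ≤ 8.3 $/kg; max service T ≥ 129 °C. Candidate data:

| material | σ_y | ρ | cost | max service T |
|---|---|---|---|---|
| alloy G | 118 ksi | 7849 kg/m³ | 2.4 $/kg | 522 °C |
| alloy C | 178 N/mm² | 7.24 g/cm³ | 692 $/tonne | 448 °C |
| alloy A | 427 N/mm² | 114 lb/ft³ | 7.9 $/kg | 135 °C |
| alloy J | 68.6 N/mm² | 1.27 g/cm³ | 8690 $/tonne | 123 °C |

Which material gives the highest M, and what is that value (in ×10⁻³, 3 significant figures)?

alloy A, M = 31.1×10⁻³

Screen on constraints: cost ≤ 8.3 $/kg; max service T ≥ 129 °C. Survivors: alloy G, alloy C, alloy A.
Convert each candidate to consistent units, then evaluate M:
  alloy G: σ_y = 813.6 MPa, ρ = 7849 kg/m³
  alloy C: σ_y = 178.0 MPa, ρ = 7240 kg/m³
  alloy A: σ_y = 427.0 MPa, ρ = 1826 kg/m³
  alloy A: M = 31.1×10⁻³
  alloy G: M = 11.1×10⁻³
  alloy C: M = 4.37×10⁻³
Highest index: alloy A.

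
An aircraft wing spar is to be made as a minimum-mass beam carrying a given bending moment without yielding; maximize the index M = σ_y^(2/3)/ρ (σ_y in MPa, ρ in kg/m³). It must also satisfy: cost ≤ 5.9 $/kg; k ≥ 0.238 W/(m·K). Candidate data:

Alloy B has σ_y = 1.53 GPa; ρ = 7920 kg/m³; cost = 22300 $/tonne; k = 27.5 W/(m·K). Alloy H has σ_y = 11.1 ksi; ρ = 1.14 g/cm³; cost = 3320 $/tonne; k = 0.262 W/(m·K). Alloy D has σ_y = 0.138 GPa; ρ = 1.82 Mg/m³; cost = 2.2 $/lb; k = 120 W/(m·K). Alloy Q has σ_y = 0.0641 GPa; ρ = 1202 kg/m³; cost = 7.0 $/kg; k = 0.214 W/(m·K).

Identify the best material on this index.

Screen on constraints: cost ≤ 5.9 $/kg; k ≥ 0.238 W/(m·K). Survivors: alloy H, alloy D.
Putting every candidate on a common basis:
  alloy H: σ_y = 76.53 MPa, ρ = 1140 kg/m³
  alloy D: σ_y = 138.0 MPa, ρ = 1820 kg/m³
  alloy H: M = 15.8×10⁻³
  alloy D: M = 14.7×10⁻³
Alloy H has the largest M.

alloy H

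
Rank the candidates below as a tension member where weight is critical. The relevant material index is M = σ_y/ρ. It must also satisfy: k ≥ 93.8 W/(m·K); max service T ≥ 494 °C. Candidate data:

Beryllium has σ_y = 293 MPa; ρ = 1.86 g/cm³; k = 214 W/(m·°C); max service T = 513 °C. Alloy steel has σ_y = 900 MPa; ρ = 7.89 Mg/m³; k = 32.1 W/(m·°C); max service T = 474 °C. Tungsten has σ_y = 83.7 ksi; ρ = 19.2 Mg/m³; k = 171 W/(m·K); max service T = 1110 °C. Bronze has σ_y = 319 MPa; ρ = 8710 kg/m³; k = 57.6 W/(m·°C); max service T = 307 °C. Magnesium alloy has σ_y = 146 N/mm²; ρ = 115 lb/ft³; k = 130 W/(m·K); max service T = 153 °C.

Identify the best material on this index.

Screen on constraints: k ≥ 93.8 W/(m·K); max service T ≥ 494 °C. Survivors: beryllium, tungsten.
Putting every candidate on a common basis:
  beryllium: σ_y = 293.0 MPa, ρ = 1860 kg/m³
  tungsten: σ_y = 577.1 MPa, ρ = 19200 kg/m³
  beryllium: M = 158 kN·m/kg
  tungsten: M = 30.1 kN·m/kg
The maximum is for beryllium.

beryllium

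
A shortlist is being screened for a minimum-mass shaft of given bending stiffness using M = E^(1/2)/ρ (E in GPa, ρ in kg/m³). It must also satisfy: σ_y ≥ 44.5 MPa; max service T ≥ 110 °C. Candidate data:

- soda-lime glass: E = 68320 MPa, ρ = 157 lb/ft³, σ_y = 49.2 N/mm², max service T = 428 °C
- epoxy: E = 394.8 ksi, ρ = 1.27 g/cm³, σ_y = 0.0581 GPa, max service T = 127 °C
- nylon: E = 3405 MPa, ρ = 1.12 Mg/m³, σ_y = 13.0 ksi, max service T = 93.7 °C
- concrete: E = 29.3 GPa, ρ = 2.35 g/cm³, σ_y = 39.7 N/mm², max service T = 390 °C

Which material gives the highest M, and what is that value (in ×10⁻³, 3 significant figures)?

soda-lime glass, M = 3.29×10⁻³

Screen on constraints: σ_y ≥ 44.5 MPa; max service T ≥ 110 °C. Survivors: soda-lime glass, epoxy.
After converting to SI:
  soda-lime glass: E = 68.32 GPa, ρ = 2515 kg/m³
  epoxy: E = 2.722 GPa, ρ = 1270 kg/m³
  soda-lime glass: M = 3.29×10⁻³
  epoxy: M = 1.30×10⁻³
Highest index: soda-lime glass.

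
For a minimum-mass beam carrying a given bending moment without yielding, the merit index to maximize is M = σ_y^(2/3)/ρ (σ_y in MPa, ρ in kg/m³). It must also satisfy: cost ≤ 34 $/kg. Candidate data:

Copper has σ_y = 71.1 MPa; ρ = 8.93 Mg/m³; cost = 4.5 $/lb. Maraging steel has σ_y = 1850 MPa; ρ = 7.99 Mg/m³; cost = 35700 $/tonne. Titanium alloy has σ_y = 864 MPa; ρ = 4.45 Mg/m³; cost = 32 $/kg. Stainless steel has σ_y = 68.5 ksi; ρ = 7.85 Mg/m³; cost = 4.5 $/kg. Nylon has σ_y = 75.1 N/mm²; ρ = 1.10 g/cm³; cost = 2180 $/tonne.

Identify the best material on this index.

titanium alloy

Screen on constraints: cost ≤ 34 $/kg. Survivors: copper, titanium alloy, stainless steel, nylon.
After converting to SI:
  copper: σ_y = 71.10 MPa, ρ = 8930 kg/m³
  titanium alloy: σ_y = 864.0 MPa, ρ = 4450 kg/m³
  stainless steel: σ_y = 472.3 MPa, ρ = 7850 kg/m³
  nylon: σ_y = 75.10 MPa, ρ = 1100 kg/m³
  titanium alloy: M = 20.4×10⁻³
  nylon: M = 16.2×10⁻³
  stainless steel: M = 7.73×10⁻³
  copper: M = 1.92×10⁻³
Titanium alloy has the largest M.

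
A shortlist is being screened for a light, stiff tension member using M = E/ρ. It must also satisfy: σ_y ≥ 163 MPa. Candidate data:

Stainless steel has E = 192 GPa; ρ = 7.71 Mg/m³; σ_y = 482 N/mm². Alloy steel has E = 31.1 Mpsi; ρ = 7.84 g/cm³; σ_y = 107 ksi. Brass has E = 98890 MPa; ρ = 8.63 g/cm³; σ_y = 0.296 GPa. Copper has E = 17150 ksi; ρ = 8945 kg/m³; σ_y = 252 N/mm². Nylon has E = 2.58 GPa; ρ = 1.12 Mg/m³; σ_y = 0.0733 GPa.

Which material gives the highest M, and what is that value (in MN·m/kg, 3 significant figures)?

Screen on constraints: σ_y ≥ 163 MPa. Survivors: stainless steel, alloy steel, brass, copper.
Normalizing units and computing the index:
  stainless steel: E = 192.0 GPa, ρ = 7710 kg/m³
  alloy steel: E = 214.4 GPa, ρ = 7840 kg/m³
  brass: E = 98.89 GPa, ρ = 8630 kg/m³
  copper: E = 118.2 GPa, ρ = 8945 kg/m³
  alloy steel: M = 27.4 MN·m/kg
  stainless steel: M = 24.9 MN·m/kg
  copper: M = 13.2 MN·m/kg
  brass: M = 11.5 MN·m/kg
The maximum is for alloy steel.

alloy steel, M = 27.4 MN·m/kg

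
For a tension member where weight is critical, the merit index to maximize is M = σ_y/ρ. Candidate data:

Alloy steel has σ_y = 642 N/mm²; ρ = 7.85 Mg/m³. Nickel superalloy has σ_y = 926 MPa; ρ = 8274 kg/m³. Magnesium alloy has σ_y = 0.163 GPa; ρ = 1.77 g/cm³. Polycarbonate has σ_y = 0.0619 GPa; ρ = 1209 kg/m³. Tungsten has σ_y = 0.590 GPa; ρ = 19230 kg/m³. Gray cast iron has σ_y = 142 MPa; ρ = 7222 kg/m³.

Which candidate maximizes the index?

After converting to SI:
  alloy steel: σ_y = 642.0 MPa, ρ = 7850 kg/m³
  nickel superalloy: σ_y = 926.0 MPa, ρ = 8274 kg/m³
  magnesium alloy: σ_y = 163.0 MPa, ρ = 1770 kg/m³
  polycarbonate: σ_y = 61.90 MPa, ρ = 1209 kg/m³
  tungsten: σ_y = 590.0 MPa, ρ = 19230 kg/m³
  gray cast iron: σ_y = 142.0 MPa, ρ = 7222 kg/m³
  nickel superalloy: M = 112 kN·m/kg
  magnesium alloy: M = 92.1 kN·m/kg
  alloy steel: M = 81.8 kN·m/kg
  polycarbonate: M = 51.2 kN·m/kg
  tungsten: M = 30.7 kN·m/kg
  gray cast iron: M = 19.7 kN·m/kg
The maximum is for nickel superalloy.

nickel superalloy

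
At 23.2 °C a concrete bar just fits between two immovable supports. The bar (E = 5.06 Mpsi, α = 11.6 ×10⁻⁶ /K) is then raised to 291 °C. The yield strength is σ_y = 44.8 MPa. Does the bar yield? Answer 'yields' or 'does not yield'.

yields

E = 5.06 Mpsi = 34.89 GPa.
ΔT = 267.8 K. Constrained thermal stress σ = E·α·ΔT = 34.89×10³ MPa × 11.6×10⁻⁶ × 267.8 = 108 MPa (compressive).
Compare to σ_y = 44.8 MPa: σ ≥ σ_y, so it yields.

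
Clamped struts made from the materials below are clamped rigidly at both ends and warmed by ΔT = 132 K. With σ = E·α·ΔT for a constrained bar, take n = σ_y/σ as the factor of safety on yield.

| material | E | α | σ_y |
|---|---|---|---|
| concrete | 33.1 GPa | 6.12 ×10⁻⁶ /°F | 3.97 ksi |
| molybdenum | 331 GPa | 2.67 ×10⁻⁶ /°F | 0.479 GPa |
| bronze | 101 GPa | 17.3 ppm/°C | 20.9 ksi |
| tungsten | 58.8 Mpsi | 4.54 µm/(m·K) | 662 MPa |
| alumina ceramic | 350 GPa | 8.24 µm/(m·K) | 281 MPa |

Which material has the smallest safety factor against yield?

Converting E to GPa, α to ×10⁻⁶/K, σ_y to MPa, then σ and n for each:
  concrete: E = 33.10, α = 11.0, σ_y = 27.37 → σ = 48.1 MPa, n = 0.569
  molybdenum: E = 331.0, α = 4.81, σ_y = 479.0 → σ = 210 MPa, n = 2.28
  bronze: E = 101.0, α = 17.3, σ_y = 144.1 → σ = 231 MPa, n = 0.625
  tungsten: E = 405.4, α = 4.54, σ_y = 662.0 → σ = 243 MPa, n = 2.72
  alumina ceramic: E = 350.0, α = 8.24, σ_y = 281.0 → σ = 381 MPa, n = 0.738
Concrete has the lowest safety factor, n = 0.569.

concrete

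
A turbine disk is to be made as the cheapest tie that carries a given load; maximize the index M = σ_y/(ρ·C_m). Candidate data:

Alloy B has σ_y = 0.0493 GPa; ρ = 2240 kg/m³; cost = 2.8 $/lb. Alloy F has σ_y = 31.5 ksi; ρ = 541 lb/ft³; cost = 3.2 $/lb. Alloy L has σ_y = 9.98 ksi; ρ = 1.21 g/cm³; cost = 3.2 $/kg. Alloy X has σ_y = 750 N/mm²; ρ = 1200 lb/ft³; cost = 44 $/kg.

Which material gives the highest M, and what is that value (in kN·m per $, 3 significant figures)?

After converting to SI:
  alloy B: σ_y = 49.30 MPa, ρ = 2240 kg/m³, cost = 6.173 $/kg
  alloy F: σ_y = 217.2 MPa, ρ = 8666 kg/m³, cost = 7.055 $/kg
  alloy L: σ_y = 68.81 MPa, ρ = 1210 kg/m³, cost = 3.200 $/kg
  alloy X: σ_y = 750.0 MPa, ρ = 19220 kg/m³, cost = 44.00 $/kg
  alloy L: M = 17.8 kN·m per $
  alloy B: M = 3.57 kN·m per $
  alloy F: M = 3.55 kN·m per $
  alloy X: M = 0.887 kN·m per $
Highest index: alloy L.

alloy L, M = 17.8 kN·m per $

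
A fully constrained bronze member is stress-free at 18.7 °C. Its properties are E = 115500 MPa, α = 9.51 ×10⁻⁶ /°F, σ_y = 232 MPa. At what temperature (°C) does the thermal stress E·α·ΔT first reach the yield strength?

E = 115500 MPa = 115.5 GPa.
α = 9.51×10⁻⁶/°F × 9/5 = 17.1×10⁻⁶/K.
E·α·ΔT = 232.0 MPa ⇒ ΔT = 232.0 / (115.5×10³ × 17.1×10⁻⁶) = 117.3 K.
T = 18.7 + 117.3 = 136.0 °C.

136 °C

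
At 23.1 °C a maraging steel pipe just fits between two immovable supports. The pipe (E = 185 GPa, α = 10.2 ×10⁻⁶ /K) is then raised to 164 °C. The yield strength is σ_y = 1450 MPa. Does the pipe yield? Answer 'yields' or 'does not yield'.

does not yield

ΔT = 140.9 K. Constrained thermal stress σ = E·α·ΔT = 185.0×10³ MPa × 10.2×10⁻⁶ × 140.9 = 266 MPa (compressive).
Compare to σ_y = 1450 MPa: σ < σ_y, so it does not yield.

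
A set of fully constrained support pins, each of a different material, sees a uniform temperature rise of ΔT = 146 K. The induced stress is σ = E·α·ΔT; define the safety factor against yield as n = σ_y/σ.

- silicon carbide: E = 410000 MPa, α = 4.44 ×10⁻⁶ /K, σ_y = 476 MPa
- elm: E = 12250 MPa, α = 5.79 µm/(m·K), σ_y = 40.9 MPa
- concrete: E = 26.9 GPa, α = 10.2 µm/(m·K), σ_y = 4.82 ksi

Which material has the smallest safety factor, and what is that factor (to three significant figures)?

With everything in SI (GPa, ×10⁻⁶/K, MPa):
  silicon carbide: E = 410.0, α = 4.44, σ_y = 476.0 → σ = 266 MPa, n = 1.79
  elm: E = 12.25, α = 5.79, σ_y = 40.90 → σ = 10.4 MPa, n = 3.95
  concrete: E = 26.90, α = 10.2, σ_y = 33.23 → σ = 40.1 MPa, n = 0.830
The minimum is concrete at n = 0.830.

concrete, n = 0.830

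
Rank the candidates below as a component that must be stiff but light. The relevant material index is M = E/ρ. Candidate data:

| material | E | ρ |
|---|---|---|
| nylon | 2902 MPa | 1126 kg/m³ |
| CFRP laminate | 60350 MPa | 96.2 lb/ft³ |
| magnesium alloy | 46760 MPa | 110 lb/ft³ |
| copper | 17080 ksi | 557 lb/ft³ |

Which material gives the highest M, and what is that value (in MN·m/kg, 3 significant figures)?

CFRP laminate, M = 39.2 MN·m/kg

In SI units:
  nylon: E = 2.902 GPa, ρ = 1126 kg/m³
  CFRP laminate: E = 60.35 GPa, ρ = 1541 kg/m³
  magnesium alloy: E = 46.76 GPa, ρ = 1762 kg/m³
  copper: E = 117.8 GPa, ρ = 8922 kg/m³
  CFRP laminate: M = 39.2 MN·m/kg
  magnesium alloy: M = 26.5 MN·m/kg
  copper: M = 13.2 MN·m/kg
  nylon: M = 2.58 MN·m/kg
CFRP laminate ranks first.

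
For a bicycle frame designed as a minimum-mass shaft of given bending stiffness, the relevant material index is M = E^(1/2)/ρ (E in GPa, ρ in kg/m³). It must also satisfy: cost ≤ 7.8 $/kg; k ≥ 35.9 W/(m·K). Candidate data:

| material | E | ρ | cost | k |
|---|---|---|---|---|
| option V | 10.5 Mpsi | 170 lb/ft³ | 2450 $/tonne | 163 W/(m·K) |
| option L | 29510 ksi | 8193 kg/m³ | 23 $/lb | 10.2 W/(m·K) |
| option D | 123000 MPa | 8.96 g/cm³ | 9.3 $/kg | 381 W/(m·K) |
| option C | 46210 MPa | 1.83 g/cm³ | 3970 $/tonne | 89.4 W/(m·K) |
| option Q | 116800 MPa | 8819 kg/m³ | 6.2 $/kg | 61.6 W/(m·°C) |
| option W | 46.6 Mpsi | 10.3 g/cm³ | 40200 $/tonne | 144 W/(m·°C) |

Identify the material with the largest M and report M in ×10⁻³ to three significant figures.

Screen on constraints: cost ≤ 7.8 $/kg; k ≥ 35.9 W/(m·K). Survivors: option V, option C, option Q.
Putting every candidate on a common basis:
  option V: E = 72.39 GPa, ρ = 2723 kg/m³
  option C: E = 46.21 GPa, ρ = 1830 kg/m³
  option Q: E = 116.8 GPa, ρ = 8819 kg/m³
  option C: M = 3.71×10⁻³
  option V: M = 3.12×10⁻³
  option Q: M = 1.23×10⁻³
Highest index: option C.

option C, M = 3.71×10⁻³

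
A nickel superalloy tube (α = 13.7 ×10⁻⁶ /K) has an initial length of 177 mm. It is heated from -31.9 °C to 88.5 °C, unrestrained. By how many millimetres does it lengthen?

0.292 mm

ΔT = 88.5 − (-31.9) = 120.4 K.
ΔL = α·L₀·ΔT = 13.7×10⁻⁶ × 177 mm × 120.4 K = 0.292 mm.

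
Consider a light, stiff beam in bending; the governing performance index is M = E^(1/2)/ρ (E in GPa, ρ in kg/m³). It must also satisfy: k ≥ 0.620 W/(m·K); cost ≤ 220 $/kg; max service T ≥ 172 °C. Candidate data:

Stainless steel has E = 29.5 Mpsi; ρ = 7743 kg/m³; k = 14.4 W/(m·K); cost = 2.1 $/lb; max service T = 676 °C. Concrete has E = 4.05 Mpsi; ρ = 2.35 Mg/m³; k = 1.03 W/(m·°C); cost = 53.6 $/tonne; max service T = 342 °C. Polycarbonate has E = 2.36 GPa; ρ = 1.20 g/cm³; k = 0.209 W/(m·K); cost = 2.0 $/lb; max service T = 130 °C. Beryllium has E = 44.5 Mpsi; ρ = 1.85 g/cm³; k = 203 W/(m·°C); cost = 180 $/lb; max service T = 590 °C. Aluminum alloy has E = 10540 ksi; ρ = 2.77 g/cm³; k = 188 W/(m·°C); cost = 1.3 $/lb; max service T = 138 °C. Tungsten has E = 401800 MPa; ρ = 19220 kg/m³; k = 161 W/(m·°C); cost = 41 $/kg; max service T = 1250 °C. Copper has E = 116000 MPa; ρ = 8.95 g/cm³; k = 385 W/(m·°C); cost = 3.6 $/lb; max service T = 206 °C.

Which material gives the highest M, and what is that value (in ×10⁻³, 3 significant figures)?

Screen on constraints: k ≥ 0.620 W/(m·K); cost ≤ 220 $/kg; max service T ≥ 172 °C. Survivors: stainless steel, concrete, tungsten, copper.
Putting every candidate on a common basis:
  stainless steel: E = 203.4 GPa, ρ = 7743 kg/m³
  concrete: E = 27.92 GPa, ρ = 2350 kg/m³
  tungsten: E = 401.8 GPa, ρ = 19220 kg/m³
  copper: E = 116.0 GPa, ρ = 8950 kg/m³
  concrete: M = 2.25×10⁻³
  stainless steel: M = 1.84×10⁻³
  copper: M = 1.20×10⁻³
  tungsten: M = 1.04×10⁻³
Concrete has the largest M.

concrete, M = 2.25×10⁻³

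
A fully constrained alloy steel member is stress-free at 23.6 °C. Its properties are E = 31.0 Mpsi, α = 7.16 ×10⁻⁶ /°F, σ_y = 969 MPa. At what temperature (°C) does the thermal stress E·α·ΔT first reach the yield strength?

375 °C

E = 31.0 Mpsi = 213.7 GPa.
α = 7.16×10⁻⁶/°F × 9/5 = 12.9×10⁻⁶/K.
E·α·ΔT = 969.0 MPa ⇒ ΔT = 969.0 / (213.7×10³ × 12.9×10⁻⁶) = 351.8 K.
T = 23.6 + 351.8 = 375.4 °C.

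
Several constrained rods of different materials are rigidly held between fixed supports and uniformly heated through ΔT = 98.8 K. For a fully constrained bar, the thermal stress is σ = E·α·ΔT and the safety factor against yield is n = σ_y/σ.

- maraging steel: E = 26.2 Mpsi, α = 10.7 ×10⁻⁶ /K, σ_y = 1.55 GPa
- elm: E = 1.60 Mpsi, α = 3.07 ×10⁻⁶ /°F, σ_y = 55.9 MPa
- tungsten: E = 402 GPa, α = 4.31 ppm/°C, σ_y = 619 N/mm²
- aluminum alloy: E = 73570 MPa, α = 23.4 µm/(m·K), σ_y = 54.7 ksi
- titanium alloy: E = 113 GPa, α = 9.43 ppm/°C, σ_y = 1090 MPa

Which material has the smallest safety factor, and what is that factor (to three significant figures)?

In consistent units (E in GPa, α in ×10⁻⁶/K, σ_y in MPa):
  maraging steel: E = 180.6, α = 10.7, σ_y = 1550 → σ = 191 MPa, n = 8.12
  elm: E = 11.03, α = 5.53, σ_y = 55.90 → σ = 6.02 MPa, n = 9.28
  tungsten: E = 402.0, α = 4.31, σ_y = 619.0 → σ = 171 MPa, n = 3.62
  aluminum alloy: E = 73.57, α = 23.4, σ_y = 377.1 → σ = 170 MPa, n = 2.22
  titanium alloy: E = 113.0, α = 9.43, σ_y = 1090 → σ = 105 MPa, n = 10.4
The minimum is aluminum alloy at n = 2.22.

aluminum alloy, n = 2.22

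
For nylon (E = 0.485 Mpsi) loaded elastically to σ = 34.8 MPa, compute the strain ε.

E = 0.485 Mpsi = 3.344 GPa = 3344 MPa.
ε = σ/E = 34.8 / 3344 = 0.0104.

0.0104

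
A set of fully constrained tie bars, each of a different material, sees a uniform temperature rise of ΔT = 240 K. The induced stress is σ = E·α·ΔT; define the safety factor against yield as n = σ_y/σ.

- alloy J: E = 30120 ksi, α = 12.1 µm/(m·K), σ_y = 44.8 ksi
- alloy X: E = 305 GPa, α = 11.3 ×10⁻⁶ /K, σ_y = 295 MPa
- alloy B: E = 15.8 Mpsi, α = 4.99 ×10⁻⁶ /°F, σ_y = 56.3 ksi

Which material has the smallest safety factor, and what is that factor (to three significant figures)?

Converting E to GPa, α to ×10⁻⁶/K, σ_y to MPa, then σ and n for each:
  alloy J: E = 207.7, α = 12.1, σ_y = 308.9 → σ = 603 MPa, n = 0.512
  alloy X: E = 305.0, α = 11.3, σ_y = 295.0 → σ = 827 MPa, n = 0.357
  alloy B: E = 108.9, α = 8.98, σ_y = 388.2 → σ = 235 MPa, n = 1.65
Alloy X has the lowest safety factor, n = 0.357.

alloy X, n = 0.357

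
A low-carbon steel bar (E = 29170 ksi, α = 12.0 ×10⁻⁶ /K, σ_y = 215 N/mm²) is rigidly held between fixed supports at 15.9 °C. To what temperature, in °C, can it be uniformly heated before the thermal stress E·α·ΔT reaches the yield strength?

E = 29170 ksi = 201.1 GPa.
σ_y = 215 N/mm² = 215.0 MPa.
E·α·ΔT = 215.0 MPa ⇒ ΔT = 215.0 / (201.1×10³ × 12.0×10⁻⁶) = 89.08 K.
T = 15.9 + 89.08 = 105.0 °C.

105 °C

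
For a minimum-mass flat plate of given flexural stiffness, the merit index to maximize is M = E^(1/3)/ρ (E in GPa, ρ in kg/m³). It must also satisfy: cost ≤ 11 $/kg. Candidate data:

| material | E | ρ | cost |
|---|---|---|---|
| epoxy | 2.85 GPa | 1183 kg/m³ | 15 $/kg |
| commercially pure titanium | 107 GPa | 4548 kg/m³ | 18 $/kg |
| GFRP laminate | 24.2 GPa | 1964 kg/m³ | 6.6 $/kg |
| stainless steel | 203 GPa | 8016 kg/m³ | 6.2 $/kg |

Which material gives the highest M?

Screen on constraints: cost ≤ 11 $/kg. Survivors: GFRP laminate, stainless steel.
Per-candidate index values:
  GFRP laminate: M = 1.47×10⁻³
  stainless steel: M = 0.733×10⁻³
GFRP laminate has the largest M.

GFRP laminate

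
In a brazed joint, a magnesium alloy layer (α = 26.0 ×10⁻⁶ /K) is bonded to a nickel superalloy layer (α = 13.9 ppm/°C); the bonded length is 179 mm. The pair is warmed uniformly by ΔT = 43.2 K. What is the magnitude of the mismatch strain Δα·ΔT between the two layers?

5.23×10⁻⁴

Δα = |26.0 − 13.9|×10⁻⁶/K = 12.1×10⁻⁶/K.
Mismatch strain = Δα·ΔT = 12.1×10⁻⁶ × 43.2 = 5.23×10⁻⁴.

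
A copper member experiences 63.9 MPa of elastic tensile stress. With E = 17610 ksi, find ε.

E = 17610 ksi = 121.4 GPa = 121400 MPa.
ε = σ/E = 63.9 / 121400 = 5.26×10⁻⁴.

5.26×10⁻⁴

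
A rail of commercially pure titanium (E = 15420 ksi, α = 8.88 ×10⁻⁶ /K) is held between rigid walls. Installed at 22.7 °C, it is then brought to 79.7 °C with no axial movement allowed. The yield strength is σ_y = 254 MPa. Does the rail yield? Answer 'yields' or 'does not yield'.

does not yield

E = 15420 ksi = 106.3 GPa.
ΔT = 57.00 K. Constrained thermal stress σ = E·α·ΔT = 106.3×10³ MPa × 8.88×10⁻⁶ × 57.00 = 53.8 MPa (compressive).
Compare to σ_y = 254 MPa: σ < σ_y, so it does not yield.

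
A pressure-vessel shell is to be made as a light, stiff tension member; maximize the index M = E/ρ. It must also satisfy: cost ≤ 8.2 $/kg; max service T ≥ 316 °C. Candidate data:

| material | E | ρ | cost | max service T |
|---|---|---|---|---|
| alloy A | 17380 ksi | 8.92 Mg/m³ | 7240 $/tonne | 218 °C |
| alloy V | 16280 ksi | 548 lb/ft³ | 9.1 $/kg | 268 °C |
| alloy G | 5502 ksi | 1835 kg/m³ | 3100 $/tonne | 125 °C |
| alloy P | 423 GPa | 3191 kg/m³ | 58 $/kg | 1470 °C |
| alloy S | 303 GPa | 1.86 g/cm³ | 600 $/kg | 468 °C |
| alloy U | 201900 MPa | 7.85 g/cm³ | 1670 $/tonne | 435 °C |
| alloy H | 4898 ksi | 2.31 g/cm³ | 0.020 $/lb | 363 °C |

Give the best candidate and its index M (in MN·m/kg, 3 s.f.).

Screen on constraints: cost ≤ 8.2 $/kg; max service T ≥ 316 °C. Survivors: alloy U, alloy H.
In SI units:
  alloy U: E = 201.9 GPa, ρ = 7850 kg/m³
  alloy H: E = 33.77 GPa, ρ = 2310 kg/m³
  alloy U: M = 25.7 MN·m/kg
  alloy H: M = 14.6 MN·m/kg
Highest index: alloy U.

alloy U, M = 25.7 MN·m/kg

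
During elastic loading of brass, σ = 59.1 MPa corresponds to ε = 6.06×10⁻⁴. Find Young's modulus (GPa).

E = σ/ε = 59.1 MPa / 6.06×10⁻⁴ = 97520 MPa = 97.5 GPa.

97.5 GPa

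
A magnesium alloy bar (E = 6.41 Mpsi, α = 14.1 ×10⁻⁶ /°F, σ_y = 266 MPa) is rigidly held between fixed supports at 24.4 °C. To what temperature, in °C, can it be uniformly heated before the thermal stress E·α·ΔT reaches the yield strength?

262 °C

E = 6.41 Mpsi = 44.20 GPa.
α = 14.1×10⁻⁶/°F × 9/5 = 25.4×10⁻⁶/K.
E·α·ΔT = 266.0 MPa ⇒ ΔT = 266.0 / (44.20×10³ × 25.4×10⁻⁶) = 237.1 K.
T = 24.4 + 237.1 = 261.5 °C.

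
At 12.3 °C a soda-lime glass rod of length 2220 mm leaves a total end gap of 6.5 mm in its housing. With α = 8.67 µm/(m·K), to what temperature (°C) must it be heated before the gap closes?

α·L₀·ΔT = 6.5 mm ⇒ ΔT = 6.5 / (8.67×10⁻⁶ × 2220.0) = 337.7 K.
T = 12.3 + 337.7 = 350.0 °C.

350 °C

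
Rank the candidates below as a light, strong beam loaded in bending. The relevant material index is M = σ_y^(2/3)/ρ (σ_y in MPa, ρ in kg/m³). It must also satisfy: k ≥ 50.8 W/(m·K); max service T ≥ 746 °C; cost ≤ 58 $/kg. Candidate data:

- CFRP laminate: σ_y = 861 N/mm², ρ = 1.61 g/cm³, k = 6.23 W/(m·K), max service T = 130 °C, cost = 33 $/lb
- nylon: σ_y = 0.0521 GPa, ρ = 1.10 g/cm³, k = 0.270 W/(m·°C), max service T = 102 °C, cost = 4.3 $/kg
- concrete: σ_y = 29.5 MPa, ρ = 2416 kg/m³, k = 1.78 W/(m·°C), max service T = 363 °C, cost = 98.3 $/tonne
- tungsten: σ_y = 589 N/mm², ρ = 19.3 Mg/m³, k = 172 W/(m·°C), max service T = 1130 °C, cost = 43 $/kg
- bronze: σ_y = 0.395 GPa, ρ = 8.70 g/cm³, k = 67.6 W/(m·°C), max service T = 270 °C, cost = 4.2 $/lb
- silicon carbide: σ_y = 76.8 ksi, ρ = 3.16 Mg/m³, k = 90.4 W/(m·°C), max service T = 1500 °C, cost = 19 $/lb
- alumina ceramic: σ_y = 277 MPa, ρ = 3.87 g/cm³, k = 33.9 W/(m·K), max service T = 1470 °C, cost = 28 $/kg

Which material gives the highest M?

Screen on constraints: k ≥ 50.8 W/(m·K); max service T ≥ 746 °C; cost ≤ 58 $/kg. Survivors: tungsten, silicon carbide.
Convert each candidate to consistent units, then evaluate M:
  tungsten: σ_y = 589.0 MPa, ρ = 19300 kg/m³
  silicon carbide: σ_y = 529.5 MPa, ρ = 3160 kg/m³
  silicon carbide: M = 20.7×10⁻³
  tungsten: M = 3.64×10⁻³
Highest index: silicon carbide.

silicon carbide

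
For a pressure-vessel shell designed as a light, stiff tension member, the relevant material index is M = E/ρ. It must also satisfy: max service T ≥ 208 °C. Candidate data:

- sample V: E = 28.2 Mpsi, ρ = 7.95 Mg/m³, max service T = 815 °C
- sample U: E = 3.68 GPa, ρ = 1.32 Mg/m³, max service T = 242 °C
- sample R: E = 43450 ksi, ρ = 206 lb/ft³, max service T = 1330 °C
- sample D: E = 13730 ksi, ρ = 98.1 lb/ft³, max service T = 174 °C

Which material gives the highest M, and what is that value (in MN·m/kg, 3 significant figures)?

sample R, M = 90.8 MN·m/kg

Screen on constraints: max service T ≥ 208 °C. Survivors: sample V, sample U, sample R.
Convert each candidate to consistent units, then evaluate M:
  sample V: E = 194.4 GPa, ρ = 7950 kg/m³
  sample U: E = 3.680 GPa, ρ = 1320 kg/m³
  sample R: E = 299.6 GPa, ρ = 3300 kg/m³
  sample R: M = 90.8 MN·m/kg
  sample V: M = 24.5 MN·m/kg
  sample U: M = 2.79 MN·m/kg
Sample R ranks first.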